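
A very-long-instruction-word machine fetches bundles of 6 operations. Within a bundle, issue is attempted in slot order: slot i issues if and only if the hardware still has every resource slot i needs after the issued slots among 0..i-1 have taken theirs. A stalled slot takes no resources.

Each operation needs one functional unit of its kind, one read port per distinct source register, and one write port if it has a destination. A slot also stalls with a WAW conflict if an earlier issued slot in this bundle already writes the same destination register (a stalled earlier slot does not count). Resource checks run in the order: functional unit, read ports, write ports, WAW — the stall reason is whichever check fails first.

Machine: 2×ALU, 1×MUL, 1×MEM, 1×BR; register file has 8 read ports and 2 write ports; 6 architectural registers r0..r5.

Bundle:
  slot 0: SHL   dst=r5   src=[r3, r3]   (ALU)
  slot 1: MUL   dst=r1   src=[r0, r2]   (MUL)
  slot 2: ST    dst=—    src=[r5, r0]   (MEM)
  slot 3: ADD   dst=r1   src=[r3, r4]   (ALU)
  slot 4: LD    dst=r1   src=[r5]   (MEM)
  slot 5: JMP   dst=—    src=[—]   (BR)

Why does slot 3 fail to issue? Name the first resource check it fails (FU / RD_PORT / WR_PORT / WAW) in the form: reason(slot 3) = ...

[0] ALU needs rd=1 wr=1: ok; after: ALU=1 MUL=1 MEM=1 BR=1, R=7, W=1
[1] MUL needs rd=2 wr=1: ok; after: ALU=1 MUL=0 MEM=1 BR=1, R=5, W=0
[2] MEM needs rd=2 wr=0: ok; after: ALU=1 MUL=0 MEM=0 BR=1, R=3, W=0
[3] ALU needs rd=2 wr=1: WR_PORT; after: ALU=1 MUL=0 MEM=0 BR=1, R=3, W=0
[4] MEM needs rd=1 wr=1: FU; after: ALU=1 MUL=0 MEM=0 BR=1, R=3, W=0
[5] BR needs rd=0 wr=0: ok; after: ALU=1 MUL=0 MEM=0 BR=0, R=3, W=0

reason(slot 3) = WR_PORT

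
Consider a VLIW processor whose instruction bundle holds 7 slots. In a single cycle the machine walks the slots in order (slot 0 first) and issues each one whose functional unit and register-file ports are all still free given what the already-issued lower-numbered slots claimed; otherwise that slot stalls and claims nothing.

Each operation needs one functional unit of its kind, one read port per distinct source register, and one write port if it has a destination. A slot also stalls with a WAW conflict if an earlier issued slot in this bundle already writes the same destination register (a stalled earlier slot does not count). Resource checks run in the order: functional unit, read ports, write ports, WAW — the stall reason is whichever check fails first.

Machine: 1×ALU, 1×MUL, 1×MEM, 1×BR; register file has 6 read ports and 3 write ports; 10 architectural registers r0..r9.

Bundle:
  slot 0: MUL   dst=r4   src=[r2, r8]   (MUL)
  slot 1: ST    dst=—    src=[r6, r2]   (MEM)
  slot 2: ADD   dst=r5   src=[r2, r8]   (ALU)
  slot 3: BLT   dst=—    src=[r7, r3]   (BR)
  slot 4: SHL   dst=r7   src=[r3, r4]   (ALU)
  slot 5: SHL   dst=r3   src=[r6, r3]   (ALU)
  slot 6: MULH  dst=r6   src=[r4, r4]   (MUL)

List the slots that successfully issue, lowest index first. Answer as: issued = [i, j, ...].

issued = [0, 1, 2]

  0. MUL→r4 ⇒ go  {1A/0Mu/1Ld/1B | 4r 2w}
  1. MEM ⇒ go  {1A/0Mu/0Ld/1B | 2r 2w}
  2. ALU→r5 ⇒ go  {0A/0Mu/0Ld/1B | 0r 1w}
  3. BR ⇒ no(RD_PORT)  {0A/0Mu/0Ld/1B | 0r 1w}
  4. ALU→r7 ⇒ no(FU)  {0A/0Mu/0Ld/1B | 0r 1w}
  5. ALU→r3 ⇒ no(FU)  {0A/0Mu/0Ld/1B | 0r 1w}
  6. MUL→r6 ⇒ no(FU)  {0A/0Mu/0Ld/1B | 0r 1w}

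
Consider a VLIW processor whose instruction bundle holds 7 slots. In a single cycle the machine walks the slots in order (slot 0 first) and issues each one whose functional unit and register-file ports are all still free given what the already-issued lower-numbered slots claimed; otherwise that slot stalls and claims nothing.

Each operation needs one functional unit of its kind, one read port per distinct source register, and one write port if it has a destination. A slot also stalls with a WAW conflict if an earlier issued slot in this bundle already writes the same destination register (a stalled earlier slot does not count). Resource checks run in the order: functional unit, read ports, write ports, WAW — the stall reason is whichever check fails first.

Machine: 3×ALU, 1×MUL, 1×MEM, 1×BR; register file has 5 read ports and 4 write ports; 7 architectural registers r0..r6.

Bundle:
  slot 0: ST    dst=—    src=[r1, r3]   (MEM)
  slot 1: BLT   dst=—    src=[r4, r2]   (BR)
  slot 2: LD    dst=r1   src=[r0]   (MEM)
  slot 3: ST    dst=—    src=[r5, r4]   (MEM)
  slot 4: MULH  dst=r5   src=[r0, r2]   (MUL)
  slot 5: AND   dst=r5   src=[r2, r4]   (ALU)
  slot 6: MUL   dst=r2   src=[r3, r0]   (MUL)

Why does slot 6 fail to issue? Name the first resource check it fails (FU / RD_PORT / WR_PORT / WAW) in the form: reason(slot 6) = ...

#0 MEM src=r1,r3 dispatched  <A:3 Mu:1 Ld:0 B:1 rd:3 wr:4>
#1 BR src=r4,r2 dispatched  <A:3 Mu:1 Ld:0 B:0 rd:1 wr:4>
#2 MEM src=r0 held:FU  <A:3 Mu:1 Ld:0 B:0 rd:1 wr:4>
#3 MEM src=r5,r4 held:FU  <A:3 Mu:1 Ld:0 B:0 rd:1 wr:4>
#4 MUL src=r0,r2 held:RD_PORT  <A:3 Mu:1 Ld:0 B:0 rd:1 wr:4>
#5 ALU src=r2,r4 held:RD_PORT  <A:3 Mu:1 Ld:0 B:0 rd:1 wr:4>
#6 MUL src=r3,r0 held:RD_PORT  <A:3 Mu:1 Ld:0 B:0 rd:1 wr:4>

reason(slot 6) = RD_PORT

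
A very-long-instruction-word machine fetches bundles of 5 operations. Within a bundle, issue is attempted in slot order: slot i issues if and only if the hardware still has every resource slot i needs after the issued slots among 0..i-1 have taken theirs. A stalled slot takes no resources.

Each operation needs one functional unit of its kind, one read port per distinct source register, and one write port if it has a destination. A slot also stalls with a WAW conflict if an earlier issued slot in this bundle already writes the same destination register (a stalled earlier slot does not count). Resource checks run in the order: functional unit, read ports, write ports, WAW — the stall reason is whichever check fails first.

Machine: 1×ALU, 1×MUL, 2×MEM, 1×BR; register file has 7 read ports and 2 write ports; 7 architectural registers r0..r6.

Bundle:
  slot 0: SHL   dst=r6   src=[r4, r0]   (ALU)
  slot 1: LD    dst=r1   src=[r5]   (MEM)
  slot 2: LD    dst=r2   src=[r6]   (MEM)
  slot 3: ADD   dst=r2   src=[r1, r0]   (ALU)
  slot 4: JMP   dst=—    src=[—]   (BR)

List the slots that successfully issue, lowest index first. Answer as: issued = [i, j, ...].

issued = [0, 1, 4]

slot 0 (ALU): ISSUE — free A0,Mu1,Ld2,B1 rp5 wp1
slot 1 (MEM): ISSUE — free A0,Mu1,Ld1,B1 rp4 wp0
slot 2 (MEM): stall WR_PORT — free A0,Mu1,Ld1,B1 rp4 wp0
slot 3 (ALU): stall FU — free A0,Mu1,Ld1,B1 rp4 wp0
slot 4 (BR): ISSUE — free A0,Mu1,Ld1,B0 rp4 wp0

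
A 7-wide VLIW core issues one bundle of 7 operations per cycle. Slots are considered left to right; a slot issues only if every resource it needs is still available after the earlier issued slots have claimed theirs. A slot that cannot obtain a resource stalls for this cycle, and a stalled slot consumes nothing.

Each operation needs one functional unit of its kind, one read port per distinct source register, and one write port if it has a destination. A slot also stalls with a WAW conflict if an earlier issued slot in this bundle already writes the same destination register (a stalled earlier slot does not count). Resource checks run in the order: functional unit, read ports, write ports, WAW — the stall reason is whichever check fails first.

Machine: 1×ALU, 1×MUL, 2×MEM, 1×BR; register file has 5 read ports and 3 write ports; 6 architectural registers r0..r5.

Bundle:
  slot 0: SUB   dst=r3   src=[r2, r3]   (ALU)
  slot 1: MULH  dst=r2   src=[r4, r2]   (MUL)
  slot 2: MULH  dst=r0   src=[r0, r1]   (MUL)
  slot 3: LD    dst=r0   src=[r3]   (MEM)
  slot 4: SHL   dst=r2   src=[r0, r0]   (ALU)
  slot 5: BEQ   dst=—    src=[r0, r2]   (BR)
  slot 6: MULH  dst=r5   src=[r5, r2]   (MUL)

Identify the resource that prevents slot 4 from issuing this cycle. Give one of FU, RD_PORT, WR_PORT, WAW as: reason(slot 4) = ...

reason(slot 4) = FU

[0] ALU needs rd=2 wr=1: ok; after: ALU=0 MUL=1 MEM=2 BR=1, R=3, W=2
[1] MUL needs rd=2 wr=1: ok; after: ALU=0 MUL=0 MEM=2 BR=1, R=1, W=1
[2] MUL needs rd=2 wr=1: FU; after: ALU=0 MUL=0 MEM=2 BR=1, R=1, W=1
[3] MEM needs rd=1 wr=1: ok; after: ALU=0 MUL=0 MEM=1 BR=1, R=0, W=0
[4] ALU needs rd=1 wr=1: FU; after: ALU=0 MUL=0 MEM=1 BR=1, R=0, W=0
[5] BR needs rd=2 wr=0: RD_PORT; after: ALU=0 MUL=0 MEM=1 BR=1, R=0, W=0
[6] MUL needs rd=2 wr=1: FU; after: ALU=0 MUL=0 MEM=1 BR=1, R=0, W=0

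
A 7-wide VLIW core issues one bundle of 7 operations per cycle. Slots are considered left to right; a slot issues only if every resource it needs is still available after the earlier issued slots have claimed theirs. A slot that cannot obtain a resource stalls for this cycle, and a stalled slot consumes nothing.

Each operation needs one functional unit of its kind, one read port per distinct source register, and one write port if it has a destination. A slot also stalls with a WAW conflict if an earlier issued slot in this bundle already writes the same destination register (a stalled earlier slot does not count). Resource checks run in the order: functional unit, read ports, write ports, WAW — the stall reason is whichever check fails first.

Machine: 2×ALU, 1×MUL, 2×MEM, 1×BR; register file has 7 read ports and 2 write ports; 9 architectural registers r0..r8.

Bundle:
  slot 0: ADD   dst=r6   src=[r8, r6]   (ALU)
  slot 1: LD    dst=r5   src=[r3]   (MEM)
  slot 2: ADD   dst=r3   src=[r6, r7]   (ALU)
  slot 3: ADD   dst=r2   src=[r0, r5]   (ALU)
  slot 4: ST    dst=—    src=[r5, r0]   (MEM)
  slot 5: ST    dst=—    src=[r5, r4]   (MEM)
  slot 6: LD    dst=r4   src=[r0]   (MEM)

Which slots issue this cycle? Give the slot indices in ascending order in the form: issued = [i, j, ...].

(0) want 1×ALU +2rd +1wr — yes → AL1|MU1|ME2|BR1|rd5|wr1
(1) want 1×MEM +1rd +1wr — yes → AL1|MU1|ME1|BR1|rd4|wr0
(2) want 1×ALU +2rd +1wr — WR_PORT → AL1|MU1|ME1|BR1|rd4|wr0
(3) want 1×ALU +2rd +1wr — WR_PORT → AL1|MU1|ME1|BR1|rd4|wr0
(4) want 1×MEM +2rd +0wr — yes → AL1|MU1|ME0|BR1|rd2|wr0
(5) want 1×MEM +2rd +0wr — FU → AL1|MU1|ME0|BR1|rd2|wr0
(6) want 1×MEM +1rd +1wr — FU → AL1|MU1|ME0|BR1|rd2|wr0

issued = [0, 1, 4]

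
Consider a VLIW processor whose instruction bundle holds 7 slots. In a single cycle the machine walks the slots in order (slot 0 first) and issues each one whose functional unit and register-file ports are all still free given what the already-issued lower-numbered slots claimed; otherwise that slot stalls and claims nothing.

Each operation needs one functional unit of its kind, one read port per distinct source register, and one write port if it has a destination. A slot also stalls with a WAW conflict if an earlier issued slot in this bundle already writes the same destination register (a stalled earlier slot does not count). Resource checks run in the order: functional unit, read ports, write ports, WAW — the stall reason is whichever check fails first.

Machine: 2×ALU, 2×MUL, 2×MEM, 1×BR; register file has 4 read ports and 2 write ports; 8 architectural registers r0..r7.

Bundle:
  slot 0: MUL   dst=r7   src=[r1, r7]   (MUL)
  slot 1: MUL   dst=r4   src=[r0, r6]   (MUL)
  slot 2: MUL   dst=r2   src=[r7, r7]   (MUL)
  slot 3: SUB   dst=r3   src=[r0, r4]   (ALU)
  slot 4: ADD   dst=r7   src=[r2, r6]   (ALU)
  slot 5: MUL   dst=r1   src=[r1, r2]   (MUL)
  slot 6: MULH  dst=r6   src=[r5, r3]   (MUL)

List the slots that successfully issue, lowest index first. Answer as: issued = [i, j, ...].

issued = [0, 1]

slot 0 (MUL): ISSUE — free A2,Mu1,Ld2,B1 rp2 wp1
slot 1 (MUL): ISSUE — free A2,Mu0,Ld2,B1 rp0 wp0
slot 2 (MUL): stall FU — free A2,Mu0,Ld2,B1 rp0 wp0
slot 3 (ALU): stall RD_PORT — free A2,Mu0,Ld2,B1 rp0 wp0
slot 4 (ALU): stall RD_PORT — free A2,Mu0,Ld2,B1 rp0 wp0
slot 5 (MUL): stall FU — free A2,Mu0,Ld2,B1 rp0 wp0
slot 6 (MUL): stall FU — free A2,Mu0,Ld2,B1 rp0 wp0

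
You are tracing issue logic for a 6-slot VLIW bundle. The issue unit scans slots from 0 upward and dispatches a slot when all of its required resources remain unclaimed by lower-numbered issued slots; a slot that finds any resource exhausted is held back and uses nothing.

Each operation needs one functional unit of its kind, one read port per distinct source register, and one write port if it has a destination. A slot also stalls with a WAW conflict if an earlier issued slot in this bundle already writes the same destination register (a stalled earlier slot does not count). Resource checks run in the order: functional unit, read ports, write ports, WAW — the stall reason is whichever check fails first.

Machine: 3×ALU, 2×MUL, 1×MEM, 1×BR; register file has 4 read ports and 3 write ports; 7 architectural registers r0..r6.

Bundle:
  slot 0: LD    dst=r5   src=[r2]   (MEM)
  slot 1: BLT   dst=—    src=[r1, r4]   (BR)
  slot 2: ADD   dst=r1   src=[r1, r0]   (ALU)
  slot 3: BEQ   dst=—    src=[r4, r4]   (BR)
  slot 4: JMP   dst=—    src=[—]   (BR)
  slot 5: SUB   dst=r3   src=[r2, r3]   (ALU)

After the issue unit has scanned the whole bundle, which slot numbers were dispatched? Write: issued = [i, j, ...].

issued = [0, 1]

#0 MEM src=r2 dispatched  <A:3 Mu:2 Ld:0 B:1 rd:3 wr:2>
#1 BR src=r1,r4 dispatched  <A:3 Mu:2 Ld:0 B:0 rd:1 wr:2>
#2 ALU src=r1,r0 held:RD_PORT  <A:3 Mu:2 Ld:0 B:0 rd:1 wr:2>
#3 BR src=r4,r4 held:FU  <A:3 Mu:2 Ld:0 B:0 rd:1 wr:2>
#4 BR src=- held:FU  <A:3 Mu:2 Ld:0 B:0 rd:1 wr:2>
#5 ALU src=r2,r3 held:RD_PORT  <A:3 Mu:2 Ld:0 B:0 rd:1 wr:2>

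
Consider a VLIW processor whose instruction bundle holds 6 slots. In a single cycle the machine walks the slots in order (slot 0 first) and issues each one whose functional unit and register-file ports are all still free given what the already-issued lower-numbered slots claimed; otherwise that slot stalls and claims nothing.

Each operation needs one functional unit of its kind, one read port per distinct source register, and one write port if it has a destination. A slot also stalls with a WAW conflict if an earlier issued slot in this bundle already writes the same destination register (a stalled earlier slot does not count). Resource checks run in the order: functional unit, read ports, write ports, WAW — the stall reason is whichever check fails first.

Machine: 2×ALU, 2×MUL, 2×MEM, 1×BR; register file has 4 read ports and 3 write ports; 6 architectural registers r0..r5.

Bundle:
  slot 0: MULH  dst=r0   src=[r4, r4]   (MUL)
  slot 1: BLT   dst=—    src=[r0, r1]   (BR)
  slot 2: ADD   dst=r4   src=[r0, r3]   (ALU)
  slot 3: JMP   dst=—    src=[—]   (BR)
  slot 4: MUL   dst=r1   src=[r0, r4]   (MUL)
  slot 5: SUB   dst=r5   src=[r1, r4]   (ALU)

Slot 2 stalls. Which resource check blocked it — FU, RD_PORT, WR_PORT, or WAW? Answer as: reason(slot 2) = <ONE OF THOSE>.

[0] MUL needs rd=1 wr=1: ok; after: ALU=2 MUL=1 MEM=2 BR=1, R=3, W=2
[1] BR needs rd=2 wr=0: ok; after: ALU=2 MUL=1 MEM=2 BR=0, R=1, W=2
[2] ALU needs rd=2 wr=1: RD_PORT; after: ALU=2 MUL=1 MEM=2 BR=0, R=1, W=2
[3] BR needs rd=0 wr=0: FU; after: ALU=2 MUL=1 MEM=2 BR=0, R=1, W=2
[4] MUL needs rd=2 wr=1: RD_PORT; after: ALU=2 MUL=1 MEM=2 BR=0, R=1, W=2
[5] ALU needs rd=2 wr=1: RD_PORT; after: ALU=2 MUL=1 MEM=2 BR=0, R=1, W=2

reason(slot 2) = RD_PORT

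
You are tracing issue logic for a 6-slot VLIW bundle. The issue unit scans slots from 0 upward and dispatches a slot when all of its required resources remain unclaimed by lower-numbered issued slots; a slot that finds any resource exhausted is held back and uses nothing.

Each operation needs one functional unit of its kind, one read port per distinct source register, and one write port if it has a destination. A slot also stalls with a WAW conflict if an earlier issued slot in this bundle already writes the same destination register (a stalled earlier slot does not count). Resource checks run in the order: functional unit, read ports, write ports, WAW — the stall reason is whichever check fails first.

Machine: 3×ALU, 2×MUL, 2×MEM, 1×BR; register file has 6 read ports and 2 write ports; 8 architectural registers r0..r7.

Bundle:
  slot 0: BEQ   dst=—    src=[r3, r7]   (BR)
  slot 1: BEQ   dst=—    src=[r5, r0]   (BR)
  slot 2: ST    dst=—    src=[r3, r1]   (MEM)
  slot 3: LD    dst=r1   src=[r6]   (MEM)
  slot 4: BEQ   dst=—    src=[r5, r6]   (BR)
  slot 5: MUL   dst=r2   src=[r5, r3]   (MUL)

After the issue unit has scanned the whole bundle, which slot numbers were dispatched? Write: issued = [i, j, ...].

  0. BR ⇒ go  {3A/2Mu/2Ld/0B | 4r 2w}
  1. BR ⇒ no(FU)  {3A/2Mu/2Ld/0B | 4r 2w}
  2. MEM ⇒ go  {3A/2Mu/1Ld/0B | 2r 2w}
  3. MEM→r1 ⇒ go  {3A/2Mu/0Ld/0B | 1r 1w}
  4. BR ⇒ no(FU)  {3A/2Mu/0Ld/0B | 1r 1w}
  5. MUL→r2 ⇒ no(RD_PORT)  {3A/2Mu/0Ld/0B | 1r 1w}

issued = [0, 2, 3]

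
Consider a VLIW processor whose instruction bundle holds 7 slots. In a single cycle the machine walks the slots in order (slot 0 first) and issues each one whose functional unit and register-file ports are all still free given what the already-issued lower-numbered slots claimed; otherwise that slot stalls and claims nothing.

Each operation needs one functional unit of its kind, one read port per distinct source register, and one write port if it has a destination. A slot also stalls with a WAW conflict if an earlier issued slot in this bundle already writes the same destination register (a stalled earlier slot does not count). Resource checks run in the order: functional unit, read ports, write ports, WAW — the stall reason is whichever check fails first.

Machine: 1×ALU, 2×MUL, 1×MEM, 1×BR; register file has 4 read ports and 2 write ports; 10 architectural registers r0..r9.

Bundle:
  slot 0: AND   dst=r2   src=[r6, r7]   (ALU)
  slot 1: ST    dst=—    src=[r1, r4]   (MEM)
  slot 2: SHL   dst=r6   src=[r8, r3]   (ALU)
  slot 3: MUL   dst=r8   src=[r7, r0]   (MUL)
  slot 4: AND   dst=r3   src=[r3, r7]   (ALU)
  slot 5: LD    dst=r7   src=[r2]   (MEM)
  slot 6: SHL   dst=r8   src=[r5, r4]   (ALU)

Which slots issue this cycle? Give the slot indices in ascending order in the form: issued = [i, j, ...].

issued = [0, 1]

  0. ALU→r2 ⇒ go  {0A/2Mu/1Ld/1B | 2r 1w}
  1. MEM ⇒ go  {0A/2Mu/0Ld/1B | 0r 1w}
  2. ALU→r6 ⇒ no(FU)  {0A/2Mu/0Ld/1B | 0r 1w}
  3. MUL→r8 ⇒ no(RD_PORT)  {0A/2Mu/0Ld/1B | 0r 1w}
  4. ALU→r3 ⇒ no(FU)  {0A/2Mu/0Ld/1B | 0r 1w}
  5. MEM→r7 ⇒ no(FU)  {0A/2Mu/0Ld/1B | 0r 1w}
  6. ALU→r8 ⇒ no(FU)  {0A/2Mu/0Ld/1B | 0r 1w}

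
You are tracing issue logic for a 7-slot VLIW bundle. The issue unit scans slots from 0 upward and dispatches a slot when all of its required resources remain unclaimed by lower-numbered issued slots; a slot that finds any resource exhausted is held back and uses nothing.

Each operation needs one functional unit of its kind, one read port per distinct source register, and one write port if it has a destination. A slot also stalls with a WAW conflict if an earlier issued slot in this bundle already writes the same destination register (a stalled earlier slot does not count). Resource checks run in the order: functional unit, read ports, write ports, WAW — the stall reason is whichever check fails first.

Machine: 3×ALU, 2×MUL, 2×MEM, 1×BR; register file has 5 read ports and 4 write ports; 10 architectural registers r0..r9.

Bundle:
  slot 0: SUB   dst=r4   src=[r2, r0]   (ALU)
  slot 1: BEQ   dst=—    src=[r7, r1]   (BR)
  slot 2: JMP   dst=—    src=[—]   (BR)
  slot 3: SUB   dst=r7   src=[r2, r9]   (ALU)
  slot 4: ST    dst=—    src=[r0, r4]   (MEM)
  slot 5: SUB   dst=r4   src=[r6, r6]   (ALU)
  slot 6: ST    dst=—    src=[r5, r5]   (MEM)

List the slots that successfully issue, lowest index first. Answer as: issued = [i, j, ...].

#0 ALU src=r2,r0 dispatched  <A:2 Mu:2 Ld:2 B:1 rd:3 wr:3>
#1 BR src=r7,r1 dispatched  <A:2 Mu:2 Ld:2 B:0 rd:1 wr:3>
#2 BR src=- held:FU  <A:2 Mu:2 Ld:2 B:0 rd:1 wr:3>
#3 ALU src=r2,r9 held:RD_PORT  <A:2 Mu:2 Ld:2 B:0 rd:1 wr:3>
#4 MEM src=r0,r4 held:RD_PORT  <A:2 Mu:2 Ld:2 B:0 rd:1 wr:3>
#5 ALU src=r6,r6 held:WAW  <A:2 Mu:2 Ld:2 B:0 rd:1 wr:3>
#6 MEM src=r5,r5 dispatched  <A:2 Mu:2 Ld:1 B:0 rd:0 wr:3>

issued = [0, 1, 6]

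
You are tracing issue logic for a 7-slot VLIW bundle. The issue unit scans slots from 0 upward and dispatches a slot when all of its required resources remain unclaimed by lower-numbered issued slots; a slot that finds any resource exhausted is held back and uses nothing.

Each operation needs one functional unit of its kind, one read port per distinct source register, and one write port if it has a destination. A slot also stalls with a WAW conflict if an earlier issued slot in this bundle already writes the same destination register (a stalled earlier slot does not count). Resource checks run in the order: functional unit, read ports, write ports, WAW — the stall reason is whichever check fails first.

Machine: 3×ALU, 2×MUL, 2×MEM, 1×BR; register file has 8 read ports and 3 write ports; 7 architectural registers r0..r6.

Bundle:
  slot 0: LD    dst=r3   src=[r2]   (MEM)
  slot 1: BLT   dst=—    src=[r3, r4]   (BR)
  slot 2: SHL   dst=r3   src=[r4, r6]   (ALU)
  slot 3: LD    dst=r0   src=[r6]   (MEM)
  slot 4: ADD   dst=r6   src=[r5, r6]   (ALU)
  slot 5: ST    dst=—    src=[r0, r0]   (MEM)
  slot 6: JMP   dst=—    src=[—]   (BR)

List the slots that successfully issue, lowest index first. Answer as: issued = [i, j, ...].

#0 MEM src=r2 dispatched  <A:3 Mu:2 Ld:1 B:1 rd:7 wr:2>
#1 BR src=r3,r4 dispatched  <A:3 Mu:2 Ld:1 B:0 rd:5 wr:2>
#2 ALU src=r4,r6 held:WAW  <A:3 Mu:2 Ld:1 B:0 rd:5 wr:2>
#3 MEM src=r6 dispatched  <A:3 Mu:2 Ld:0 B:0 rd:4 wr:1>
#4 ALU src=r5,r6 dispatched  <A:2 Mu:2 Ld:0 B:0 rd:2 wr:0>
#5 MEM src=r0,r0 held:FU  <A:2 Mu:2 Ld:0 B:0 rd:2 wr:0>
#6 BR src=- held:FU  <A:2 Mu:2 Ld:0 B:0 rd:2 wr:0>

issued = [0, 1, 3, 4]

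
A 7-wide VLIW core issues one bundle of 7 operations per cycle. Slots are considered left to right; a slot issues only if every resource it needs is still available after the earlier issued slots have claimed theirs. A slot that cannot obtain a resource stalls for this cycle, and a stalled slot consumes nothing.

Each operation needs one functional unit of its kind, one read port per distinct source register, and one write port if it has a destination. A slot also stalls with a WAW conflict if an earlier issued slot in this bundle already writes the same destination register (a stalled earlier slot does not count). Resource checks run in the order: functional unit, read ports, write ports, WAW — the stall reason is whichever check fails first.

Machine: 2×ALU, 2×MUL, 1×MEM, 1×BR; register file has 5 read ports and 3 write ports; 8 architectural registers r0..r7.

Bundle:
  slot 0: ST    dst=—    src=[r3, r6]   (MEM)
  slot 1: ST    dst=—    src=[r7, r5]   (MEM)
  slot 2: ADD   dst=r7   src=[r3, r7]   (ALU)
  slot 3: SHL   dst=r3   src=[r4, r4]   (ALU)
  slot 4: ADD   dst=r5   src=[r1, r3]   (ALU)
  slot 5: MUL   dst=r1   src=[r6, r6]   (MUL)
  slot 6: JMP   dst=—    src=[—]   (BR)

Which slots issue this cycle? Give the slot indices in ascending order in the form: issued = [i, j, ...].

issued = [0, 2, 3, 6]

(0) want 1×MEM +2rd +0wr — yes → AL2|MU2|ME0|BR1|rd3|wr3
(1) want 1×MEM +2rd +0wr — FU → AL2|MU2|ME0|BR1|rd3|wr3
(2) want 1×ALU +2rd +1wr — yes → AL1|MU2|ME0|BR1|rd1|wr2
(3) want 1×ALU +1rd +1wr — yes → AL0|MU2|ME0|BR1|rd0|wr1
(4) want 1×ALU +2rd +1wr — FU → AL0|MU2|ME0|BR1|rd0|wr1
(5) want 1×MUL +1rd +1wr — RD_PORT → AL0|MU2|ME0|BR1|rd0|wr1
(6) want 1×BR +0rd +0wr — yes → AL0|MU2|ME0|BR0|rd0|wr1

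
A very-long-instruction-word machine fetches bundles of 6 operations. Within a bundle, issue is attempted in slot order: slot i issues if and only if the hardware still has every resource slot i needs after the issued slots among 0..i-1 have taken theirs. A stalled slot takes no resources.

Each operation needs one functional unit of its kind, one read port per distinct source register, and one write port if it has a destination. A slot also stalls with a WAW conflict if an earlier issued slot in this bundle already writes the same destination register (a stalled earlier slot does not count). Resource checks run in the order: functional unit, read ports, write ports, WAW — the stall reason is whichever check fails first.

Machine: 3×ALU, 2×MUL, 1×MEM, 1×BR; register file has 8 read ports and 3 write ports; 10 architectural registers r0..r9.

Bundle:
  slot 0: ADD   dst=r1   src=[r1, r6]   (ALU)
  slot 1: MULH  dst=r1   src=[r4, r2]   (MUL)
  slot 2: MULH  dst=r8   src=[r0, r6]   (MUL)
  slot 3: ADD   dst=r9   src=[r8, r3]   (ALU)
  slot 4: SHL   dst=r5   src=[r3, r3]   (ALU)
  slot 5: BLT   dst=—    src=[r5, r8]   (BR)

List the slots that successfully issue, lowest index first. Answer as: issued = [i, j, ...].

#0 ALU src=r1,r6 dispatched  <A:2 Mu:2 Ld:1 B:1 rd:6 wr:2>
#1 MUL src=r4,r2 held:WAW  <A:2 Mu:2 Ld:1 B:1 rd:6 wr:2>
#2 MUL src=r0,r6 dispatched  <A:2 Mu:1 Ld:1 B:1 rd:4 wr:1>
#3 ALU src=r8,r3 dispatched  <A:1 Mu:1 Ld:1 B:1 rd:2 wr:0>
#4 ALU src=r3,r3 held:WR_PORT  <A:1 Mu:1 Ld:1 B:1 rd:2 wr:0>
#5 BR src=r5,r8 dispatched  <A:1 Mu:1 Ld:1 B:0 rd:0 wr:0>

issued = [0, 2, 3, 5]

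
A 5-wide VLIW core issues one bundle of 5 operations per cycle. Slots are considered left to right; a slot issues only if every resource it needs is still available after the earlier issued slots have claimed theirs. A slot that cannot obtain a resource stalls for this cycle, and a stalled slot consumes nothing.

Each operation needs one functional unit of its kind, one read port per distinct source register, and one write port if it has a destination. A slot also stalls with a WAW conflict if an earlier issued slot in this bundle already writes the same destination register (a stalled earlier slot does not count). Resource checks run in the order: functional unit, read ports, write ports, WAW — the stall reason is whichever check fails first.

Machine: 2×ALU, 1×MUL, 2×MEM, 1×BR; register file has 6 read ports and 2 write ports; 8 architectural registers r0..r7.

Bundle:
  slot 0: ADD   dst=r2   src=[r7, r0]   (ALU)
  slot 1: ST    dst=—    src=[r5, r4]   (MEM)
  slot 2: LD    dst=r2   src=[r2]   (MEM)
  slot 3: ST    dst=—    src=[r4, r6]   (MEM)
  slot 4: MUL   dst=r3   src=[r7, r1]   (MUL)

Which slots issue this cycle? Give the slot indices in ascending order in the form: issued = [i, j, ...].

  0. ALU→r2 ⇒ go  {1A/1Mu/2Ld/1B | 4r 1w}
  1. MEM ⇒ go  {1A/1Mu/1Ld/1B | 2r 1w}
  2. MEM→r2 ⇒ no(WAW)  {1A/1Mu/1Ld/1B | 2r 1w}
  3. MEM ⇒ go  {1A/1Mu/0Ld/1B | 0r 1w}
  4. MUL→r3 ⇒ no(RD_PORT)  {1A/1Mu/0Ld/1B | 0r 1w}

issued = [0, 1, 3]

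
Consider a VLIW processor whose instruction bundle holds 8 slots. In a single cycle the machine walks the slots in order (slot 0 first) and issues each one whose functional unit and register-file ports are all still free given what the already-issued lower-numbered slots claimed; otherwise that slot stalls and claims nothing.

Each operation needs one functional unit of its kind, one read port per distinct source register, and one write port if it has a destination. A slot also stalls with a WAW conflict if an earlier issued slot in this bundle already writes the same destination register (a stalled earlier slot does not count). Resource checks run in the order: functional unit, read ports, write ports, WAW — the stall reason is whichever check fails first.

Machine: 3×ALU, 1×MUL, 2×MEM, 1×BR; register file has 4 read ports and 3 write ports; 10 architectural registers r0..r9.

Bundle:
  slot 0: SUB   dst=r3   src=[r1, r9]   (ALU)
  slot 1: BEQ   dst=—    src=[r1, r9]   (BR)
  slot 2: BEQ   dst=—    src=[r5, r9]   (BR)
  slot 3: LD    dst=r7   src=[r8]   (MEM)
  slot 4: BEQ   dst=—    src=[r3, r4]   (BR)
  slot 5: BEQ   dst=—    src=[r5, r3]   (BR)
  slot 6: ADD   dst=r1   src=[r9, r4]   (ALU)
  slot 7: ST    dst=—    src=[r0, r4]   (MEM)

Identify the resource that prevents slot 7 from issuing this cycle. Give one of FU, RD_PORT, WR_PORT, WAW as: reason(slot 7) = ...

reason(slot 7) = RD_PORT

(0) want 1×ALU +2rd +1wr — yes → AL2|MU1|ME2|BR1|rd2|wr2
(1) want 1×BR +2rd +0wr — yes → AL2|MU1|ME2|BR0|rd0|wr2
(2) want 1×BR +2rd +0wr — FU → AL2|MU1|ME2|BR0|rd0|wr2
(3) want 1×MEM +1rd +1wr — RD_PORT → AL2|MU1|ME2|BR0|rd0|wr2
(4) want 1×BR +2rd +0wr — FU → AL2|MU1|ME2|BR0|rd0|wr2
(5) want 1×BR +2rd +0wr — FU → AL2|MU1|ME2|BR0|rd0|wr2
(6) want 1×ALU +2rd +1wr — RD_PORT → AL2|MU1|ME2|BR0|rd0|wr2
(7) want 1×MEM +2rd +0wr — RD_PORT → AL2|MU1|ME2|BR0|rd0|wr2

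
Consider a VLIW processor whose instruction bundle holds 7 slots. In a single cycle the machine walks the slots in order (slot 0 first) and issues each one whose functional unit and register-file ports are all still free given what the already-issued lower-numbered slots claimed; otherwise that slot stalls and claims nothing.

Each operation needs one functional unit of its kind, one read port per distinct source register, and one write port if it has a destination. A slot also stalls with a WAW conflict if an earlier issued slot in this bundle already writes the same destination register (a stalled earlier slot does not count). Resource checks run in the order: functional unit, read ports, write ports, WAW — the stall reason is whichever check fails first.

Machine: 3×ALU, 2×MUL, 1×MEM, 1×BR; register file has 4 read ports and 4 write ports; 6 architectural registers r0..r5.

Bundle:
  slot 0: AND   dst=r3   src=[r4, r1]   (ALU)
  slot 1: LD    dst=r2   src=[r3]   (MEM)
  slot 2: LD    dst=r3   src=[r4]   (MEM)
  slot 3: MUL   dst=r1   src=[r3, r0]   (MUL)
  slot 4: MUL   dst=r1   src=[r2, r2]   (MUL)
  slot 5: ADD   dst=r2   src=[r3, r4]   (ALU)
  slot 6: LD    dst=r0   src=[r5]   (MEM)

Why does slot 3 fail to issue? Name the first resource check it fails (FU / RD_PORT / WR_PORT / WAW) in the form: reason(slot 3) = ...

#0 ALU src=r4,r1 dispatched  <A:2 Mu:2 Ld:1 B:1 rd:2 wr:3>
#1 MEM src=r3 dispatched  <A:2 Mu:2 Ld:0 B:1 rd:1 wr:2>
#2 MEM src=r4 held:FU  <A:2 Mu:2 Ld:0 B:1 rd:1 wr:2>
#3 MUL src=r3,r0 held:RD_PORT  <A:2 Mu:2 Ld:0 B:1 rd:1 wr:2>
#4 MUL src=r2,r2 dispatched  <A:2 Mu:1 Ld:0 B:1 rd:0 wr:1>
#5 ALU src=r3,r4 held:RD_PORT  <A:2 Mu:1 Ld:0 B:1 rd:0 wr:1>
#6 MEM src=r5 held:FU  <A:2 Mu:1 Ld:0 B:1 rd:0 wr:1>

reason(slot 3) = RD_PORT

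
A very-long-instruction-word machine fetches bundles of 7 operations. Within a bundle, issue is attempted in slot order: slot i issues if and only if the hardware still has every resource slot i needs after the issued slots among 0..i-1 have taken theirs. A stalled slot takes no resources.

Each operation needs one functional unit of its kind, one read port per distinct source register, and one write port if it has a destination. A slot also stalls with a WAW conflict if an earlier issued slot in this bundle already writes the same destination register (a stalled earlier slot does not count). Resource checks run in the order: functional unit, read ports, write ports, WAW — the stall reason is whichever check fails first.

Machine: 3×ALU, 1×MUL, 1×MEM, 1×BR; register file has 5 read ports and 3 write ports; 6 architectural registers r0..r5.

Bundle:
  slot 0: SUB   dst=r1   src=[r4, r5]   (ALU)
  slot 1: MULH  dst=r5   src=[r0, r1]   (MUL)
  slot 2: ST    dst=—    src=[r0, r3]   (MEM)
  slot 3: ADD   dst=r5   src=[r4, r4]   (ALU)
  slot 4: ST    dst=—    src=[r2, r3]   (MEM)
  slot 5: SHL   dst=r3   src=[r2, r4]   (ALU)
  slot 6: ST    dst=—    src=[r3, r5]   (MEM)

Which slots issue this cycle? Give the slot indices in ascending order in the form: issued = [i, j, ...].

#0 ALU src=r4,r5 dispatched  <A:2 Mu:1 Ld:1 B:1 rd:3 wr:2>
#1 MUL src=r0,r1 dispatched  <A:2 Mu:0 Ld:1 B:1 rd:1 wr:1>
#2 MEM src=r0,r3 held:RD_PORT  <A:2 Mu:0 Ld:1 B:1 rd:1 wr:1>
#3 ALU src=r4,r4 held:WAW  <A:2 Mu:0 Ld:1 B:1 rd:1 wr:1>
#4 MEM src=r2,r3 held:RD_PORT  <A:2 Mu:0 Ld:1 B:1 rd:1 wr:1>
#5 ALU src=r2,r4 held:RD_PORT  <A:2 Mu:0 Ld:1 B:1 rd:1 wr:1>
#6 MEM src=r3,r5 held:RD_PORT  <A:2 Mu:0 Ld:1 B:1 rd:1 wr:1>

issued = [0, 1]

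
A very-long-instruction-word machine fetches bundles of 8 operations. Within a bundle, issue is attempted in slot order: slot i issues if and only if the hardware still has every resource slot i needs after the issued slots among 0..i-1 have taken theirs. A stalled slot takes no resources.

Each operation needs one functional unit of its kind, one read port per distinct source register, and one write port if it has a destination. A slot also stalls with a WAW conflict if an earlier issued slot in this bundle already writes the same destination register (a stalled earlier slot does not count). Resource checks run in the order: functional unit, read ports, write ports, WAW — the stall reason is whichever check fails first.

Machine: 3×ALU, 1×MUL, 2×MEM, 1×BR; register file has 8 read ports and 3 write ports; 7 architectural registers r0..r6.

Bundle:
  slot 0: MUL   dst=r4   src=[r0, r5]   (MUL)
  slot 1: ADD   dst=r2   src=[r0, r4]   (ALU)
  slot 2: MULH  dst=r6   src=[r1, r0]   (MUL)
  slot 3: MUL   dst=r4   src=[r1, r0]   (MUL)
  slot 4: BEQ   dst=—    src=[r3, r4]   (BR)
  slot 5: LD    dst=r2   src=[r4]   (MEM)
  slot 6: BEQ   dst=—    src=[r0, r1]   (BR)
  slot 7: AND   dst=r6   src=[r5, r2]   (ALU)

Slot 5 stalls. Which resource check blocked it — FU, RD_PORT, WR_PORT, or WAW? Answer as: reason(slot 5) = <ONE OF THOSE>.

reason(slot 5) = WAW

slot 0 (MUL): ISSUE — free A3,Mu0,Ld2,B1 rp6 wp2
slot 1 (ALU): ISSUE — free A2,Mu0,Ld2,B1 rp4 wp1
slot 2 (MUL): stall FU — free A2,Mu0,Ld2,B1 rp4 wp1
slot 3 (MUL): stall FU — free A2,Mu0,Ld2,B1 rp4 wp1
slot 4 (BR): ISSUE — free A2,Mu0,Ld2,B0 rp2 wp1
slot 5 (MEM): stall WAW — free A2,Mu0,Ld2,B0 rp2 wp1
slot 6 (BR): stall FU — free A2,Mu0,Ld2,B0 rp2 wp1
slot 7 (ALU): ISSUE — free A1,Mu0,Ld2,B0 rp0 wp0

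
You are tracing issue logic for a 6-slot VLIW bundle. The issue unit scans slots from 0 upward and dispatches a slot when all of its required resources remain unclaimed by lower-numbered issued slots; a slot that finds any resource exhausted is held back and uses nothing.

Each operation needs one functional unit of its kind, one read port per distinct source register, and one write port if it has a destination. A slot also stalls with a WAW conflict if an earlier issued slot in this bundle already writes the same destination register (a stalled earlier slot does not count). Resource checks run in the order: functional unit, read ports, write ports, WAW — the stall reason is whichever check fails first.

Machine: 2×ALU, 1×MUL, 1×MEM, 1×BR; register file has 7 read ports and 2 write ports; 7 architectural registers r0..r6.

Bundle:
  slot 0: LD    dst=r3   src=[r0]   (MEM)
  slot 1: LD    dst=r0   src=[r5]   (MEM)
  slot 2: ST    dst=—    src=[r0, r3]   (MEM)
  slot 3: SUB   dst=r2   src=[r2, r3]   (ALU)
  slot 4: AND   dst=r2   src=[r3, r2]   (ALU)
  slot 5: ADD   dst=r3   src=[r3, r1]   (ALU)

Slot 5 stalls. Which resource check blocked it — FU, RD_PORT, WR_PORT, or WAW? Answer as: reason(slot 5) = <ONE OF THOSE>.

  0. MEM→r3 ⇒ go  {2A/1Mu/0Ld/1B | 6r 1w}
  1. MEM→r0 ⇒ no(FU)  {2A/1Mu/0Ld/1B | 6r 1w}
  2. MEM ⇒ no(FU)  {2A/1Mu/0Ld/1B | 6r 1w}
  3. ALU→r2 ⇒ go  {1A/1Mu/0Ld/1B | 4r 0w}
  4. ALU→r2 ⇒ no(WR_PORT)  {1A/1Mu/0Ld/1B | 4r 0w}
  5. ALU→r3 ⇒ no(WR_PORT)  {1A/1Mu/0Ld/1B | 4r 0w}

reason(slot 5) = WR_PORT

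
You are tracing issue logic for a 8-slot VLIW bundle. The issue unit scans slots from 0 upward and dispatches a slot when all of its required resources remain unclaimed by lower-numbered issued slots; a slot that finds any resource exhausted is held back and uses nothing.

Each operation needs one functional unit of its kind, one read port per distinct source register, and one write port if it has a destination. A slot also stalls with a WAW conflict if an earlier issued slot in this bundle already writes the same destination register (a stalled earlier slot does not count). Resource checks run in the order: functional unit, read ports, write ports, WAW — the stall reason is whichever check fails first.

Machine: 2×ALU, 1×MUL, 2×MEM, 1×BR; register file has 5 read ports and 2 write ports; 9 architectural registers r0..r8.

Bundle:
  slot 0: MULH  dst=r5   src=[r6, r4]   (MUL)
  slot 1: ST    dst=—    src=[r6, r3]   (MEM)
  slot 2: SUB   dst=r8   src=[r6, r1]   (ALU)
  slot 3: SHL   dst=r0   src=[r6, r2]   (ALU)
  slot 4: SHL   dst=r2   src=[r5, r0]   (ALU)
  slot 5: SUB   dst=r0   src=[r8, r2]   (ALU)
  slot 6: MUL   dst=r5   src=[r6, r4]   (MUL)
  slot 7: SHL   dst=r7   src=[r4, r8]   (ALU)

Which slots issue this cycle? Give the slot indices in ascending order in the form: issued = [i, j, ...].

issued = [0, 1]

  0. MUL→r5 ⇒ go  {2A/0Mu/2Ld/1B | 3r 1w}
  1. MEM ⇒ go  {2A/0Mu/1Ld/1B | 1r 1w}
  2. ALU→r8 ⇒ no(RD_PORT)  {2A/0Mu/1Ld/1B | 1r 1w}
  3. ALU→r0 ⇒ no(RD_PORT)  {2A/0Mu/1Ld/1B | 1r 1w}
  4. ALU→r2 ⇒ no(RD_PORT)  {2A/0Mu/1Ld/1B | 1r 1w}
  5. ALU→r0 ⇒ no(RD_PORT)  {2A/0Mu/1Ld/1B | 1r 1w}
  6. MUL→r5 ⇒ no(FU)  {2A/0Mu/1Ld/1B | 1r 1w}
  7. ALU→r7 ⇒ no(RD_PORT)  {2A/0Mu/1Ld/1B | 1r 1w}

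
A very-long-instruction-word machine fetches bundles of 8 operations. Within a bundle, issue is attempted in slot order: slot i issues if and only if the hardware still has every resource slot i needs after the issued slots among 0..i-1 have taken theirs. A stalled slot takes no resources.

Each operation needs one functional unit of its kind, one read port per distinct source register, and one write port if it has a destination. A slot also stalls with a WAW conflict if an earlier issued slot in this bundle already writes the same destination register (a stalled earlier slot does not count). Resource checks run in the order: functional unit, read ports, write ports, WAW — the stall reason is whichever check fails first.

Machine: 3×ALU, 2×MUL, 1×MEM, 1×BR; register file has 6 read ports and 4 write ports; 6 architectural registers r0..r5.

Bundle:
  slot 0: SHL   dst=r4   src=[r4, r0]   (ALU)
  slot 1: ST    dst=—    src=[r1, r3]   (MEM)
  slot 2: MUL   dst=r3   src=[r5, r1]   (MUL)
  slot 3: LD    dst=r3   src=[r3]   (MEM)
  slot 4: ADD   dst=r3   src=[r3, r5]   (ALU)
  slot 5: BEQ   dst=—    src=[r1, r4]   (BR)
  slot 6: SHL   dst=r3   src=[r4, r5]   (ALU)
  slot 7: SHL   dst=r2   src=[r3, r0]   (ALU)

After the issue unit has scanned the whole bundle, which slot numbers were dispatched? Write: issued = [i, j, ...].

[0] ALU needs rd=2 wr=1: ok; after: ALU=2 MUL=2 MEM=1 BR=1, R=4, W=3
[1] MEM needs rd=2 wr=0: ok; after: ALU=2 MUL=2 MEM=0 BR=1, R=2, W=3
[2] MUL needs rd=2 wr=1: ok; after: ALU=2 MUL=1 MEM=0 BR=1, R=0, W=2
[3] MEM needs rd=1 wr=1: FU; after: ALU=2 MUL=1 MEM=0 BR=1, R=0, W=2
[4] ALU needs rd=2 wr=1: RD_PORT; after: ALU=2 MUL=1 MEM=0 BR=1, R=0, W=2
[5] BR needs rd=2 wr=0: RD_PORT; after: ALU=2 MUL=1 MEM=0 BR=1, R=0, W=2
[6] ALU needs rd=2 wr=1: RD_PORT; after: ALU=2 MUL=1 MEM=0 BR=1, R=0, W=2
[7] ALU needs rd=2 wr=1: RD_PORT; after: ALU=2 MUL=1 MEM=0 BR=1, R=0, W=2

issued = [0, 1, 2]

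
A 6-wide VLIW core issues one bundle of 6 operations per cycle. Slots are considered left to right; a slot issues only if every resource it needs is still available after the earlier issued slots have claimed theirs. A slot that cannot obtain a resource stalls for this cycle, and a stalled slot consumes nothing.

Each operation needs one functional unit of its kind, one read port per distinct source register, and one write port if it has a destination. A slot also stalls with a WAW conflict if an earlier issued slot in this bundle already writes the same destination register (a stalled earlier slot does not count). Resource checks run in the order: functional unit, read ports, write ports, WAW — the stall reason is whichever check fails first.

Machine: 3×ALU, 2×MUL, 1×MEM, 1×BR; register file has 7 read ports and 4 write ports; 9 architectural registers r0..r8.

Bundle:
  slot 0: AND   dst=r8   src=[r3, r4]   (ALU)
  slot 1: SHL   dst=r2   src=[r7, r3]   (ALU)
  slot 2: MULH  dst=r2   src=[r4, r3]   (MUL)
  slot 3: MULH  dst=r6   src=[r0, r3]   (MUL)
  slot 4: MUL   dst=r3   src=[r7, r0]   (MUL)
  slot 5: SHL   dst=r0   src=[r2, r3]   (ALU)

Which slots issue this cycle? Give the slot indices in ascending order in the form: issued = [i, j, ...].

(0) want 1×ALU +2rd +1wr — yes → AL2|MU2|ME1|BR1|rd5|wr3
(1) want 1×ALU +2rd +1wr — yes → AL1|MU2|ME1|BR1|rd3|wr2
(2) want 1×MUL +2rd +1wr — WAW → AL1|MU2|ME1|BR1|rd3|wr2
(3) want 1×MUL +2rd +1wr — yes → AL1|MU1|ME1|BR1|rd1|wr1
(4) want 1×MUL +2rd +1wr — RD_PORT → AL1|MU1|ME1|BR1|rd1|wr1
(5) want 1×ALU +2rd +1wr — RD_PORT → AL1|MU1|ME1|BR1|rd1|wr1

issued = [0, 1, 3]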